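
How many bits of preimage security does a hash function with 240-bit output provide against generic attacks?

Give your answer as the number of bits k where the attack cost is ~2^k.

Step 1: The hash has a 240-bit output.
Step 2: Preimage resistance means: given a digest h(x), it should be infeasible to find any input that hashes to it.
With a 240-bit output there are 2^240 possible digests, so a generic brute-force preimage search costs about 2^240 evaluations.
Step 3: Security level = 240 bits.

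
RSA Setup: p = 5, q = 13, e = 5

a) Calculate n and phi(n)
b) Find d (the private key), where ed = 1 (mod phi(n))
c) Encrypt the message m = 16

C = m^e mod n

Step 1: n = 5 * 13 = 65.
Step 2: phi(n) = (5-1)(13-1) = 4 * 12 = 48.
Step 3: Find d = 5^(-1) mod 48 = 29.
  Verify: 5 * 29 = 145 = 1 (mod 48).
Step 4: C = 16^5 mod 65 = 61.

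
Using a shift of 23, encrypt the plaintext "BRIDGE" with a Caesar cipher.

Step 1: For each letter, shift forward by 23 positions (mod 26).
  B (position 1) -> position (1+23) mod 26 = 24 -> Y
  R (position 17) -> position (17+23) mod 26 = 14 -> O
  I (position 8) -> position (8+23) mod 26 = 5 -> F
  D (position 3) -> position (3+23) mod 26 = 0 -> A
  G (position 6) -> position (6+23) mod 26 = 3 -> D
  E (position 4) -> position (4+23) mod 26 = 1 -> B
Result: YOFADB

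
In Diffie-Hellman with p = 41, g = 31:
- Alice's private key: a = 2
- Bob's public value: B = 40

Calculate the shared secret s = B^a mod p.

Step 1: s = B^a mod p = 40^2 mod 41.
  40^1 mod 41 = 40
  40^2 mod 41 = (40 * 40) mod 41 = 1
Result: shared secret = 1.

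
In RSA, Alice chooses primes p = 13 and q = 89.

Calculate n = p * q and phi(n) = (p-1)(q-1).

Step 1: n = p * q = 13 * 89 = 1157.
Step 2: phi(n) = (p-1)(q-1) = 12 * 88 = 1056.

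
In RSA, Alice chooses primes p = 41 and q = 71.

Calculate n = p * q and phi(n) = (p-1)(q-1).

Step 1: n = p * q = 41 * 71 = 2911.
Step 2: phi(n) = (p-1)(q-1) = 40 * 70 = 2800.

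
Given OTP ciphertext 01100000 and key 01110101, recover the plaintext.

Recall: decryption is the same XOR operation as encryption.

Step 1: XOR ciphertext with key:
  Ciphertext: 01100000
  Key:        01110101
  XOR:        00010101
Step 2: Plaintext = 00010101 = 21 in decimal.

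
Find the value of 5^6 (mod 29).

Step 1: Compute 5^6 mod 29 step by step, reducing modulo 29 at each step.
  5^1 mod 29 = 5
  5^2 mod 29 = (5 * 5) mod 29 = 25
  5^3 mod 29 = (25 * 5) mod 29 = 9
  5^4 mod 29 = (9 * 5) mod 29 = 16
  5^5 mod 29 = (16 * 5) mod 29 = 22
  5^6 mod 29 = (22 * 5) mod 29 = 23
Step 2: Result = 23.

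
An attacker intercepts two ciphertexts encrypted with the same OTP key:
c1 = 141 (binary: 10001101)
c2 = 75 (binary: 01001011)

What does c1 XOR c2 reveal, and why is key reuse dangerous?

Step 1: c1 XOR c2 = (m1 XOR k) XOR (m2 XOR k).
Step 2: By XOR associativity/commutativity: = m1 XOR m2 XOR k XOR k = m1 XOR m2.
Step 3: 10001101 XOR 01001011 = 11000110 = 198.
Step 4: The key cancels out! An attacker learns m1 XOR m2 = 198, revealing the relationship between plaintexts.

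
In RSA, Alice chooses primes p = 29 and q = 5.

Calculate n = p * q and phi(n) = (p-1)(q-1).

Step 1: n = p * q = 29 * 5 = 145.
Step 2: phi(n) = (p-1)(q-1) = 28 * 4 = 112.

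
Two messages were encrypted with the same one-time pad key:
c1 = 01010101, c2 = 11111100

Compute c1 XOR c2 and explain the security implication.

Step 1: c1 XOR c2 = (m1 XOR k) XOR (m2 XOR k).
Step 2: By XOR associativity/commutativity: = m1 XOR m2 XOR k XOR k = m1 XOR m2.
Step 3: 01010101 XOR 11111100 = 10101001 = 169.
Step 4: The key cancels out! An attacker learns m1 XOR m2 = 169, revealing the relationship between plaintexts.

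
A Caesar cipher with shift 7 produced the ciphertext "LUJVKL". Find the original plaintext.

Step 1: Reverse the shift by subtracting 7 from each letter position.
  L (position 11) -> position (11-7) mod 26 = 4 -> E
  U (position 20) -> position (20-7) mod 26 = 13 -> N
  J (position 9) -> position (9-7) mod 26 = 2 -> C
  V (position 21) -> position (21-7) mod 26 = 14 -> O
  K (position 10) -> position (10-7) mod 26 = 3 -> D
  L (position 11) -> position (11-7) mod 26 = 4 -> E
Decrypted message: ENCODE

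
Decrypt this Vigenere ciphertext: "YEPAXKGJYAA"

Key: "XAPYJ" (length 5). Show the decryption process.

Step 1: Key 'XAPYJ' has length 5. Extended key: XAPYJXAPYJX
Step 2: Decrypt each position:
  Y(24) - X(23) = 1 = B
  E(4) - A(0) = 4 = E
  P(15) - P(15) = 0 = A
  A(0) - Y(24) = 2 = C
  X(23) - J(9) = 14 = O
  K(10) - X(23) = 13 = N
  G(6) - A(0) = 6 = G
  J(9) - P(15) = 20 = U
  Y(24) - Y(24) = 0 = A
  A(0) - J(9) = 17 = R
  A(0) - X(23) = 3 = D
Plaintext: BEACONGUARD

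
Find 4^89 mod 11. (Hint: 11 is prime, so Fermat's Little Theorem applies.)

Step 1: Since 11 is prime, by Fermat's Little Theorem: 4^10 = 1 (mod 11).
Step 2: Reduce exponent: 89 mod 10 = 9.
Step 3: So 4^89 = 4^9 (mod 11).
Step 4: 4^9 mod 11 = 3.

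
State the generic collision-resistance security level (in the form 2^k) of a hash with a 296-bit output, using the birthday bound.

Step 1: The birthday paradox gives collision probability ~50% after sqrt(2^n) = 2^(n/2) hashes.
Step 2: For 296-bit output: 2^(296/2) = 2^148.
Step 3: Approximately 2^148 hash computations needed.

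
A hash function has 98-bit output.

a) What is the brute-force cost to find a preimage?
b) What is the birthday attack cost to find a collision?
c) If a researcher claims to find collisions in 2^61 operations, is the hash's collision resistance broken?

Step 1: Preimage resistance requires brute-force of 2^98 operations.
Step 2: Collision resistance (birthday bound) = 2^(98/2) = 2^49.
Step 3: The claimed attack costs 2^61 operations.
Step 4: Since 2^61 >= 2^49, the claimed attack is no faster than the generic birthday attack, so this does not break collision resistance.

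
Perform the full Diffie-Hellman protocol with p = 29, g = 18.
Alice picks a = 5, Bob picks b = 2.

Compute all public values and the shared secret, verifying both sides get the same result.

Step 1: A = g^a mod p = 18^5 mod 29 = 15.
Step 2: B = g^b mod p = 18^2 mod 29 = 5.
Step 3: Alice computes s = B^a mod p = 5^5 mod 29 = 22.
Step 4: Bob computes s = A^b mod p = 15^2 mod 29 = 22.
Both sides agree: shared secret = 22.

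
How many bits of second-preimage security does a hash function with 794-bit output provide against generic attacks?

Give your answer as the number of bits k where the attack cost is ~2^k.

Step 1: The hash has a 794-bit output.
Step 2: Second-preimage resistance means: given a specific input x, it should be infeasible to find a different y with h(y) = h(x).
With a 794-bit output, a generic search for a second preimage costs about 2^794 evaluations (each trial matches the fixed target with probability 2^-794).
Step 3: Security level = 794 bits.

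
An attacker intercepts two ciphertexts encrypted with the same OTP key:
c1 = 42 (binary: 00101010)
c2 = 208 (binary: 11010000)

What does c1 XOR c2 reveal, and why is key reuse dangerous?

Step 1: c1 XOR c2 = (m1 XOR k) XOR (m2 XOR k).
Step 2: By XOR associativity/commutativity: = m1 XOR m2 XOR k XOR k = m1 XOR m2.
Step 3: 00101010 XOR 11010000 = 11111010 = 250.
Step 4: The key cancels out! An attacker learns m1 XOR m2 = 250, revealing the relationship between plaintexts.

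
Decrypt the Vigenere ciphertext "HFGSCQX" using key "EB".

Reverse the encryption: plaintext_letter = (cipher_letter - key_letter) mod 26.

Step 1: Extend key: EBEBEBE
Step 2: Decrypt each letter (c - k) mod 26:
  H(7) - E(4) = (7-4) mod 26 = 3 = D
  F(5) - B(1) = (5-1) mod 26 = 4 = E
  G(6) - E(4) = (6-4) mod 26 = 2 = C
  S(18) - B(1) = (18-1) mod 26 = 17 = R
  C(2) - E(4) = (2-4) mod 26 = 24 = Y
  Q(16) - B(1) = (16-1) mod 26 = 15 = P
  X(23) - E(4) = (23-4) mod 26 = 19 = T
Plaintext: DECRYPT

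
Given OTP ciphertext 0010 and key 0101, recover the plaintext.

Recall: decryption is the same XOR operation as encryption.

Step 1: XOR ciphertext with key:
  Ciphertext: 0010
  Key:        0101
  XOR:        0111
Step 2: Plaintext = 0111 = 7 in decimal.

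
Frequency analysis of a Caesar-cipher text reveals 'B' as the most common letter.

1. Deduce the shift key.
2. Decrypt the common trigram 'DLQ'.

Step 1: In English, 'E' is the most frequent letter (12.7%).
Step 2: The most frequent ciphertext letter is 'B' (position 1).
Step 3: Shift = (1 - 4) mod 26 = 23.
Step 4: Decrypt 'DLQ' by shifting back 23:
  D -> G
  L -> O
  Q -> T
Step 5: 'DLQ' decrypts to 'GOT'.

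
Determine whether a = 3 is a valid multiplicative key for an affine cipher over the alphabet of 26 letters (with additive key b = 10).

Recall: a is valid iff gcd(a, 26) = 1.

Step 1: Compute gcd(3, 26).
Step 2: gcd(3, 26) = 1.
Since gcd = 1, 3 is coprime with 26, so it is a valid key.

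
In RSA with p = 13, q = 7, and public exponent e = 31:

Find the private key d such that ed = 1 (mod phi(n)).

Step 1: n = 13 * 7 = 91.
Step 2: phi(n) = 12 * 6 = 72.
Step 3: Find d such that 31 * d = 1 (mod 72).
Step 4: d = 31^(-1) mod 72 = 7.
Verification: 31 * 7 = 217 = 3 * 72 + 1.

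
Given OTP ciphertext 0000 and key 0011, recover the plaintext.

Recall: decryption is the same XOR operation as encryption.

Step 1: XOR ciphertext with key:
  Ciphertext: 0000
  Key:        0011
  XOR:        0011
Step 2: Plaintext = 0011 = 3 in decimal.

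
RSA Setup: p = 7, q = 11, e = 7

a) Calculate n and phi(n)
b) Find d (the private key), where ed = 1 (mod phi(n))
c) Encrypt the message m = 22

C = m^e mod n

Step 1: n = 7 * 11 = 77.
Step 2: phi(n) = (7-1)(11-1) = 6 * 10 = 60.
Step 3: Find d = 7^(-1) mod 60 = 43.
  Verify: 7 * 43 = 301 = 1 (mod 60).
Step 4: C = 22^7 mod 77 = 22.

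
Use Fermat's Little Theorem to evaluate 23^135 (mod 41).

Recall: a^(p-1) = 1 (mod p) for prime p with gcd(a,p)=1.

Step 1: Since 41 is prime, by Fermat's Little Theorem: 23^40 = 1 (mod 41).
Step 2: Reduce exponent: 135 mod 40 = 15.
Step 3: So 23^135 = 23^15 (mod 41).
Step 4: 23^15 mod 41 = 40.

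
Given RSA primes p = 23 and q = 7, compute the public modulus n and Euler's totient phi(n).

Step 1: n = p * q = 23 * 7 = 161.
Step 2: phi(n) = (p-1)(q-1) = 22 * 6 = 132.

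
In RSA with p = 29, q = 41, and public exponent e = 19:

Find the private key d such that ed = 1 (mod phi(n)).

Step 1: n = 29 * 41 = 1189.
Step 2: phi(n) = 28 * 40 = 1120.
Step 3: Find d such that 19 * d = 1 (mod 1120).
Step 4: d = 19^(-1) mod 1120 = 59.
Verification: 19 * 59 = 1121 = 1 * 1120 + 1.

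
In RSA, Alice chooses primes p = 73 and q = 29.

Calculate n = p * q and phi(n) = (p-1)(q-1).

Step 1: n = p * q = 73 * 29 = 2117.
Step 2: phi(n) = (p-1)(q-1) = 72 * 28 = 2016.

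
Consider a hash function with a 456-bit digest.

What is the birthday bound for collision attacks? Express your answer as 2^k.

Step 1: The birthday paradox gives collision probability ~50% after sqrt(2^n) = 2^(n/2) hashes.
Step 2: For 456-bit output: 2^(456/2) = 2^228.
Step 3: Approximately 2^228 hash computations needed.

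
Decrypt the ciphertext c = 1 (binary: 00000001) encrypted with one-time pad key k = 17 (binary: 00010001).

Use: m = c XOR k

Step 1: XOR ciphertext with key:
  Ciphertext: 00000001
  Key:        00010001
  XOR:        00010000
Step 2: Plaintext = 00010000 = 16 in decimal.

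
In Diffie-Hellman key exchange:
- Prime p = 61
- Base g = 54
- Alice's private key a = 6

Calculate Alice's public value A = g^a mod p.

Step 1: A = g^a mod p = 54^6 mod 61.
  54^1 mod 61 = 54
  54^2 mod 61 = (54 * 54) mod 61 = 49
  54^3 mod 61 = (49 * 54) mod 61 = 23
  54^4 mod 61 = (23 * 54) mod 61 = 22
  54^5 mod 61 = (22 * 54) mod 61 = 29
  54^6 mod 61 = (29 * 54) mod 61 = 41
Result: A = 41.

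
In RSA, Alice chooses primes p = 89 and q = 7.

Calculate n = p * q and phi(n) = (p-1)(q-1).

Step 1: n = p * q = 89 * 7 = 623.
Step 2: phi(n) = (p-1)(q-1) = 88 * 6 = 528.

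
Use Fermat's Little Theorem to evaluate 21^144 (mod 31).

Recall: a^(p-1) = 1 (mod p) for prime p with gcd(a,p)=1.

Step 1: Since 31 is prime, by Fermat's Little Theorem: 21^30 = 1 (mod 31).
Step 2: Reduce exponent: 144 mod 30 = 24.
Step 3: So 21^144 = 21^24 (mod 31).
Step 4: 21^24 mod 31 = 16.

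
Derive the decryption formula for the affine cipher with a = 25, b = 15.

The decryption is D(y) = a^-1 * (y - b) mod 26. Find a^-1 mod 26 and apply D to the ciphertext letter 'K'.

Step 1: Find a^-1, the modular inverse of 25 mod 26.
Step 2: We need 25 * a^-1 = 1 (mod 26).
Step 3: 25 * 25 = 625 = 24 * 26 + 1, so a^-1 = 25.
Step 4: D(y) = 25(y - 15) mod 26.
Step 5: Apply to 'K' (y = 10): D(10) = 25 * (10 - 15) mod 26 = 25 * -5 mod 26 = 5 -> 'F'.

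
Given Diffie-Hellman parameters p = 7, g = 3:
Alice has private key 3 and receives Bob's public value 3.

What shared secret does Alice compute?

Step 1: s = B^a mod p = 3^3 mod 7.
  3^1 mod 7 = 3
  3^2 mod 7 = (3 * 3) mod 7 = 2
  3^3 mod 7 = (2 * 3) mod 7 = 6
Result: shared secret = 6.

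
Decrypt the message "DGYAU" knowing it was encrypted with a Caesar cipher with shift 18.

Step 1: Reverse the shift by subtracting 18 from each letter position.
  D (position 3) -> position (3-18) mod 26 = 11 -> L
  G (position 6) -> position (6-18) mod 26 = 14 -> O
  Y (position 24) -> position (24-18) mod 26 = 6 -> G
  A (position 0) -> position (0-18) mod 26 = 8 -> I
  U (position 20) -> position (20-18) mod 26 = 2 -> C
Decrypted message: LOGIC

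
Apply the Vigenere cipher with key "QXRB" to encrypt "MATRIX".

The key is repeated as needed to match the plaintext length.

Step 1: Repeat key to match plaintext length:
  Plaintext: MATRIX
  Key:       QXRBQX
Step 2: Encrypt each letter:
  M(12) + Q(16) = (12+16) mod 26 = 2 = C
  A(0) + X(23) = (0+23) mod 26 = 23 = X
  T(19) + R(17) = (19+17) mod 26 = 10 = K
  R(17) + B(1) = (17+1) mod 26 = 18 = S
  I(8) + Q(16) = (8+16) mod 26 = 24 = Y
  X(23) + X(23) = (23+23) mod 26 = 20 = U
Ciphertext: CXKSYU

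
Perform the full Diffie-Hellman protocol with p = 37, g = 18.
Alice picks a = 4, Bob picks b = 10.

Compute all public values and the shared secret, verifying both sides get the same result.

Step 1: A = g^a mod p = 18^4 mod 37 = 7.
Step 2: B = g^b mod p = 18^10 mod 37 = 3.
Step 3: Alice computes s = B^a mod p = 3^4 mod 37 = 7.
Step 4: Bob computes s = A^b mod p = 7^10 mod 37 = 7.
Both sides agree: shared secret = 7.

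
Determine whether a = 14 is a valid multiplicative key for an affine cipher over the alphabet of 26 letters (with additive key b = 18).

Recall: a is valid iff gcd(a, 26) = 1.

Step 1: Compute gcd(14, 26).
Step 2: gcd(14, 26) = 2.
Since gcd = 2 != 1, 14 shares a common factor with 26, so it cannot be used.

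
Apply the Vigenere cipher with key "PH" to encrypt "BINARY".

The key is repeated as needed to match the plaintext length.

Step 1: Repeat key to match plaintext length:
  Plaintext: BINARY
  Key:       PHPHPH
Step 2: Encrypt each letter:
  B(1) + P(15) = (1+15) mod 26 = 16 = Q
  I(8) + H(7) = (8+7) mod 26 = 15 = P
  N(13) + P(15) = (13+15) mod 26 = 2 = C
  A(0) + H(7) = (0+7) mod 26 = 7 = H
  R(17) + P(15) = (17+15) mod 26 = 6 = G
  Y(24) + H(7) = (24+7) mod 26 = 5 = F
Ciphertext: QPCHGF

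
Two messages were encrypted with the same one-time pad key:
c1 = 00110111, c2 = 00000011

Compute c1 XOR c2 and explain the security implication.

Step 1: c1 XOR c2 = (m1 XOR k) XOR (m2 XOR k).
Step 2: By XOR associativity/commutativity: = m1 XOR m2 XOR k XOR k = m1 XOR m2.
Step 3: 00110111 XOR 00000011 = 00110100 = 52.
Step 4: The key cancels out! An attacker learns m1 XOR m2 = 52, revealing the relationship between plaintexts.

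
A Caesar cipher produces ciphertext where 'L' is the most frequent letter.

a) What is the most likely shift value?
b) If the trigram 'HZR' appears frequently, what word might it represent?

Step 1: In English, 'E' is the most frequent letter (12.7%).
Step 2: The most frequent ciphertext letter is 'L' (position 11).
Step 3: Shift = (11 - 4) mod 26 = 7.
Step 4: Decrypt 'HZR' by shifting back 7:
  H -> A
  Z -> S
  R -> K
Step 5: 'HZR' decrypts to 'ASK'.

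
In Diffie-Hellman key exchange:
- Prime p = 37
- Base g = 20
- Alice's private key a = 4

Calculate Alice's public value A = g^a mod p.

Step 1: A = g^a mod p = 20^4 mod 37.
  20^1 mod 37 = 20
  20^2 mod 37 = (20 * 20) mod 37 = 30
  20^3 mod 37 = (30 * 20) mod 37 = 8
  20^4 mod 37 = (8 * 20) mod 37 = 12
Result: A = 12.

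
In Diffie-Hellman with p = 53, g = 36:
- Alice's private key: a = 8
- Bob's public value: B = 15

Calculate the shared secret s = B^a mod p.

Step 1: s = B^a mod p = 15^8 mod 53.
  15^1 mod 53 = 15
  15^2 mod 53 = (15 * 15) mod 53 = 13
  15^3 mod 53 = (13 * 15) mod 53 = 36
  15^4 mod 53 = (36 * 15) mod 53 = 10
  15^5 mod 53 = (10 * 15) mod 53 = 44
  15^6 mod 53 = (44 * 15) mod 53 = 24
  15^7 mod 53 = (24 * 15) mod 53 = 42
  15^8 mod 53 = (42 * 15) mod 53 = 47
Result: shared secret = 47.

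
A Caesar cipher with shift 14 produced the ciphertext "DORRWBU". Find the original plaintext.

Step 1: Reverse the shift by subtracting 14 from each letter position.
  D (position 3) -> position (3-14) mod 26 = 15 -> P
  O (position 14) -> position (14-14) mod 26 = 0 -> A
  R (position 17) -> position (17-14) mod 26 = 3 -> D
  R (position 17) -> position (17-14) mod 26 = 3 -> D
  W (position 22) -> position (22-14) mod 26 = 8 -> I
  B (position 1) -> position (1-14) mod 26 = 13 -> N
  U (position 20) -> position (20-14) mod 26 = 6 -> G
Decrypted message: PADDING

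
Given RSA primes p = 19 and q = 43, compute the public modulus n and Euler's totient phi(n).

Step 1: n = p * q = 19 * 43 = 817.
Step 2: phi(n) = (p-1)(q-1) = 18 * 42 = 756.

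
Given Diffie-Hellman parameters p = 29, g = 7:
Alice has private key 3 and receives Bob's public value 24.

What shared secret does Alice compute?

Step 1: s = B^a mod p = 24^3 mod 29.
  24^1 mod 29 = 24
  24^2 mod 29 = (24 * 24) mod 29 = 25
  24^3 mod 29 = (25 * 24) mod 29 = 20
Result: shared secret = 20.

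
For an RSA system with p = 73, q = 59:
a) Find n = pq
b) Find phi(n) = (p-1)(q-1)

Step 1: n = p * q = 73 * 59 = 4307.
Step 2: phi(n) = (p-1)(q-1) = 72 * 58 = 4176.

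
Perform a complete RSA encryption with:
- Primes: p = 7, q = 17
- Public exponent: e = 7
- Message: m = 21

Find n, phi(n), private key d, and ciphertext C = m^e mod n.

Step 1: n = 7 * 17 = 119.
Step 2: phi(n) = (7-1)(17-1) = 6 * 16 = 96.
Step 3: Find d = 7^(-1) mod 96 = 55.
  Verify: 7 * 55 = 385 = 1 (mod 96).
Step 4: C = 21^7 mod 119 = 98.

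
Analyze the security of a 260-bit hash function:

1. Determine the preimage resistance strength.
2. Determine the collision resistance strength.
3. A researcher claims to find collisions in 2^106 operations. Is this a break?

Step 1: Preimage resistance requires brute-force of 2^260 operations.
Step 2: Collision resistance (birthday bound) = 2^(260/2) = 2^130.
Step 3: The claimed attack costs 2^106 operations.
Step 4: Since 2^106 < 2^130, the claimed attack beats the generic birthday bound, so collision resistance is broken.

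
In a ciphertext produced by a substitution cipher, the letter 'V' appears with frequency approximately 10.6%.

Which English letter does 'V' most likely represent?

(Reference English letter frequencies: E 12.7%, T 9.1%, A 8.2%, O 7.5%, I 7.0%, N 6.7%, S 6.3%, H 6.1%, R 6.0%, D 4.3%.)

Step 1: The observed frequency is 10.6%.
Step 2: Compare with English frequencies:
  E: 12.7% (difference: 2.1%)
  T: 9.1% (difference: 1.5%) <-- closest
  A: 8.2% (difference: 2.4%)
  O: 7.5% (difference: 3.1%)
  I: 7.0% (difference: 3.6%)
  N: 6.7% (difference: 3.9%)
  S: 6.3% (difference: 4.3%)
  H: 6.1% (difference: 4.5%)
  R: 6.0% (difference: 4.6%)
  D: 4.3% (difference: 6.3%)
Step 3: 'V' most likely represents 'T' (frequency 9.1%).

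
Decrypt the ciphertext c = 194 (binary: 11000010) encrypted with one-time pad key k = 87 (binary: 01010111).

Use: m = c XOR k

Step 1: XOR ciphertext with key:
  Ciphertext: 11000010
  Key:        01010111
  XOR:        10010101
Step 2: Plaintext = 10010101 = 149 in decimal.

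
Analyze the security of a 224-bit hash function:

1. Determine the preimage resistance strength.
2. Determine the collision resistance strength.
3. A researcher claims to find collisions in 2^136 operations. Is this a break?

Step 1: Preimage resistance requires brute-force of 2^224 operations.
Step 2: Collision resistance (birthday bound) = 2^(224/2) = 2^112.
Step 3: The claimed attack costs 2^136 operations.
Step 4: Since 2^136 >= 2^112, the claimed attack is no faster than the generic birthday attack, so this does not break collision resistance.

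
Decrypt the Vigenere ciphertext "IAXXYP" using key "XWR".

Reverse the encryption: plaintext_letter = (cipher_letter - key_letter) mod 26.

Step 1: Extend key: XWRXWR
Step 2: Decrypt each letter (c - k) mod 26:
  I(8) - X(23) = (8-23) mod 26 = 11 = L
  A(0) - W(22) = (0-22) mod 26 = 4 = E
  X(23) - R(17) = (23-17) mod 26 = 6 = G
  X(23) - X(23) = (23-23) mod 26 = 0 = A
  Y(24) - W(22) = (24-22) mod 26 = 2 = C
  P(15) - R(17) = (15-17) mod 26 = 24 = Y
Plaintext: LEGACY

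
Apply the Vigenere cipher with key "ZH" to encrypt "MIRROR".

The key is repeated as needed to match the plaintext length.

Step 1: Repeat key to match plaintext length:
  Plaintext: MIRROR
  Key:       ZHZHZH
Step 2: Encrypt each letter:
  M(12) + Z(25) = (12+25) mod 26 = 11 = L
  I(8) + H(7) = (8+7) mod 26 = 15 = P
  R(17) + Z(25) = (17+25) mod 26 = 16 = Q
  R(17) + H(7) = (17+7) mod 26 = 24 = Y
  O(14) + Z(25) = (14+25) mod 26 = 13 = N
  R(17) + H(7) = (17+7) mod 26 = 24 = Y
Ciphertext: LPQYNY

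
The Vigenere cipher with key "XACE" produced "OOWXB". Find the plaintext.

Step 1: Extend key: XACEX
Step 2: Decrypt each letter (c - k) mod 26:
  O(14) - X(23) = (14-23) mod 26 = 17 = R
  O(14) - A(0) = (14-0) mod 26 = 14 = O
  W(22) - C(2) = (22-2) mod 26 = 20 = U
  X(23) - E(4) = (23-4) mod 26 = 19 = T
  B(1) - X(23) = (1-23) mod 26 = 4 = E
Plaintext: ROUTE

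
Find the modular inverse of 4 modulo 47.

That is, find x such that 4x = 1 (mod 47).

Step 1: We need x such that 4 * x = 1 (mod 47).
Step 2: Using the extended Euclidean algorithm or trial:
  4 * 12 = 48 = 1 * 47 + 1.
Step 3: Since 48 mod 47 = 1, the inverse is x = 12.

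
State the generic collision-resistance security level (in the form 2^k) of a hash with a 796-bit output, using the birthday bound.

Step 1: The birthday paradox gives collision probability ~50% after sqrt(2^n) = 2^(n/2) hashes.
Step 2: For 796-bit output: 2^(796/2) = 2^398.
Step 3: Approximately 2^398 hash computations needed.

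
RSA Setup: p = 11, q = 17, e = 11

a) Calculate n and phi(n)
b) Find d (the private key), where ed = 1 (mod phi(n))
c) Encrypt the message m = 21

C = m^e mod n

Step 1: n = 11 * 17 = 187.
Step 2: phi(n) = (11-1)(17-1) = 10 * 16 = 160.
Step 3: Find d = 11^(-1) mod 160 = 131.
  Verify: 11 * 131 = 1441 = 1 (mod 160).
Step 4: C = 21^11 mod 187 = 98.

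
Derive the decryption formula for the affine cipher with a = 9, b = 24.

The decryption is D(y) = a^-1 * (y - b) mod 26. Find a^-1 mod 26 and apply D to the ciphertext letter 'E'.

Step 1: Find a^-1, the modular inverse of 9 mod 26.
Step 2: We need 9 * a^-1 = 1 (mod 26).
Step 3: 9 * 3 = 27 = 1 * 26 + 1, so a^-1 = 3.
Step 4: D(y) = 3(y - 24) mod 26.
Step 5: Apply to 'E' (y = 4): D(4) = 3 * (4 - 24) mod 26 = 3 * -20 mod 26 = 18 -> 'S'.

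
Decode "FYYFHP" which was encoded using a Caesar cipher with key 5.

Step 1: Reverse the shift by subtracting 5 from each letter position.
  F (position 5) -> position (5-5) mod 26 = 0 -> A
  Y (position 24) -> position (24-5) mod 26 = 19 -> T
  Y (position 24) -> position (24-5) mod 26 = 19 -> T
  F (position 5) -> position (5-5) mod 26 = 0 -> A
  H (position 7) -> position (7-5) mod 26 = 2 -> C
  P (position 15) -> position (15-5) mod 26 = 10 -> K
Decrypted message: ATTACK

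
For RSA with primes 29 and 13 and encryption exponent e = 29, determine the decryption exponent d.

Step 1: n = 29 * 13 = 377.
Step 2: phi(n) = 28 * 12 = 336.
Step 3: Find d such that 29 * d = 1 (mod 336).
Step 4: d = 29^(-1) mod 336 = 197.
Verification: 29 * 197 = 5713 = 17 * 336 + 1.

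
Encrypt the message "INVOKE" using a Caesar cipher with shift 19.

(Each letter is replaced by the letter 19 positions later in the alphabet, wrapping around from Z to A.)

Step 1: For each letter, shift forward by 19 positions (mod 26).
  I (position 8) -> position (8+19) mod 26 = 1 -> B
  N (position 13) -> position (13+19) mod 26 = 6 -> G
  V (position 21) -> position (21+19) mod 26 = 14 -> O
  O (position 14) -> position (14+19) mod 26 = 7 -> H
  K (position 10) -> position (10+19) mod 26 = 3 -> D
  E (position 4) -> position (4+19) mod 26 = 23 -> X
Result: BGOHDX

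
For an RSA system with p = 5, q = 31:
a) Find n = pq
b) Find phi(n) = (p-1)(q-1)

Step 1: n = p * q = 5 * 31 = 155.
Step 2: phi(n) = (p-1)(q-1) = 4 * 30 = 120.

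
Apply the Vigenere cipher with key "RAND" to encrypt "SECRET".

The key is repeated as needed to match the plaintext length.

Step 1: Repeat key to match plaintext length:
  Plaintext: SECRET
  Key:       RANDRA
Step 2: Encrypt each letter:
  S(18) + R(17) = (18+17) mod 26 = 9 = J
  E(4) + A(0) = (4+0) mod 26 = 4 = E
  C(2) + N(13) = (2+13) mod 26 = 15 = P
  R(17) + D(3) = (17+3) mod 26 = 20 = U
  E(4) + R(17) = (4+17) mod 26 = 21 = V
  T(19) + A(0) = (19+0) mod 26 = 19 = T
Ciphertext: JEPUVT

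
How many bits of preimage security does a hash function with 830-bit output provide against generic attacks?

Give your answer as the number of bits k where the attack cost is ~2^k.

Step 1: The hash has a 830-bit output.
Step 2: Preimage resistance means: given a digest h(x), it should be infeasible to find any input that hashes to it.
With a 830-bit output there are 2^830 possible digests, so a generic brute-force preimage search costs about 2^830 evaluations.
Step 3: Security level = 830 bits.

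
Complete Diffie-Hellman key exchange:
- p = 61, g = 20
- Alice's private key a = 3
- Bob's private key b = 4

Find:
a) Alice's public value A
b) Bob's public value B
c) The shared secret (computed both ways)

Step 1: A = g^a mod p = 20^3 mod 61 = 9.
Step 2: B = g^b mod p = 20^4 mod 61 = 58.
Step 3: Alice computes s = B^a mod p = 58^3 mod 61 = 34.
Step 4: Bob computes s = A^b mod p = 9^4 mod 61 = 34.
Both sides agree: shared secret = 34.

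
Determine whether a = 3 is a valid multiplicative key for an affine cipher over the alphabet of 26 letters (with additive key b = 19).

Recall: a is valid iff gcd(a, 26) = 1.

Step 1: Compute gcd(3, 26).
Step 2: gcd(3, 26) = 1.
Since gcd = 1, 3 is coprime with 26, so it is a valid key.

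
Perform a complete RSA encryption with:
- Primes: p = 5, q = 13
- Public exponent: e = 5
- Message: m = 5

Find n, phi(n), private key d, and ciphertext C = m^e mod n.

Step 1: n = 5 * 13 = 65.
Step 2: phi(n) = (5-1)(13-1) = 4 * 12 = 48.
Step 3: Find d = 5^(-1) mod 48 = 29.
  Verify: 5 * 29 = 145 = 1 (mod 48).
Step 4: C = 5^5 mod 65 = 5.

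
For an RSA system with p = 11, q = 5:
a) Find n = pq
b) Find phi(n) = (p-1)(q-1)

Step 1: n = p * q = 11 * 5 = 55.
Step 2: phi(n) = (p-1)(q-1) = 10 * 4 = 40.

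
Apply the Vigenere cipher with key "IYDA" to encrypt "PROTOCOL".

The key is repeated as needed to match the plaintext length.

Step 1: Repeat key to match plaintext length:
  Plaintext: PROTOCOL
  Key:       IYDAIYDA
Step 2: Encrypt each letter:
  P(15) + I(8) = (15+8) mod 26 = 23 = X
  R(17) + Y(24) = (17+24) mod 26 = 15 = P
  O(14) + D(3) = (14+3) mod 26 = 17 = R
  T(19) + A(0) = (19+0) mod 26 = 19 = T
  O(14) + I(8) = (14+8) mod 26 = 22 = W
  C(2) + Y(24) = (2+24) mod 26 = 0 = A
  O(14) + D(3) = (14+3) mod 26 = 17 = R
  L(11) + A(0) = (11+0) mod 26 = 11 = L
Ciphertext: XPRTWARL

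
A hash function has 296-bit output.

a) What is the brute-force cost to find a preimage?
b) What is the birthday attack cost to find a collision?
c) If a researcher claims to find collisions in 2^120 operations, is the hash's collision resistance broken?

Step 1: Preimage resistance requires brute-force of 2^296 operations.
Step 2: Collision resistance (birthday bound) = 2^(296/2) = 2^148.
Step 3: The claimed attack costs 2^120 operations.
Step 4: Since 2^120 < 2^148, the claimed attack beats the generic birthday bound, so collision resistance is broken.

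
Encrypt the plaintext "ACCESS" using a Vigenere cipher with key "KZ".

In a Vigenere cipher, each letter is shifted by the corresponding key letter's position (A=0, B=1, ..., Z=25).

Step 1: Repeat key to match plaintext length:
  Plaintext: ACCESS
  Key:       KZKZKZ
Step 2: Encrypt each letter:
  A(0) + K(10) = (0+10) mod 26 = 10 = K
  C(2) + Z(25) = (2+25) mod 26 = 1 = B
  C(2) + K(10) = (2+10) mod 26 = 12 = M
  E(4) + Z(25) = (4+25) mod 26 = 3 = D
  S(18) + K(10) = (18+10) mod 26 = 2 = C
  S(18) + Z(25) = (18+25) mod 26 = 17 = R
Ciphertext: KBMDCR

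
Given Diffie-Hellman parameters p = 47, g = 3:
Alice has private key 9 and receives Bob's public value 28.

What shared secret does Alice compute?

Step 1: s = B^a mod p = 28^9 mod 47.
  28^1 mod 47 = 28
  28^2 mod 47 = (28 * 28) mod 47 = 32
  28^3 mod 47 = (32 * 28) mod 47 = 3
  28^4 mod 47 = (3 * 28) mod 47 = 37
  28^5 mod 47 = (37 * 28) mod 47 = 2
  28^6 mod 47 = (2 * 28) mod 47 = 9
  28^7 mod 47 = (9 * 28) mod 47 = 17
  28^8 mod 47 = (17 * 28) mod 47 = 6
  28^9 mod 47 = (6 * 28) mod 47 = 27
Result: shared secret = 27.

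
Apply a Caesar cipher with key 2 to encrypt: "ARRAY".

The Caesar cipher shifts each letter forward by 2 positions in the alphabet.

Step 1: For each letter, shift forward by 2 positions (mod 26).
  A (position 0) -> position (0+2) mod 26 = 2 -> C
  R (position 17) -> position (17+2) mod 26 = 19 -> T
  R (position 17) -> position (17+2) mod 26 = 19 -> T
  A (position 0) -> position (0+2) mod 26 = 2 -> C
  Y (position 24) -> position (24+2) mod 26 = 0 -> A
Result: CTTCA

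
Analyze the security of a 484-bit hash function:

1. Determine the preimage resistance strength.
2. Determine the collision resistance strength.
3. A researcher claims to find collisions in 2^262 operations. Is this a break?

Step 1: Preimage resistance requires brute-force of 2^484 operations.
Step 2: Collision resistance (birthday bound) = 2^(484/2) = 2^242.
Step 3: The claimed attack costs 2^262 operations.
Step 4: Since 2^262 >= 2^242, the claimed attack is no faster than the generic birthday attack, so this does not break collision resistance.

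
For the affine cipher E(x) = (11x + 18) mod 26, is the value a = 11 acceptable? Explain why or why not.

Step 1: Compute gcd(11, 26).
Step 2: gcd(11, 26) = 1.
Since gcd = 1, 11 is coprime with 26, so it is a valid key.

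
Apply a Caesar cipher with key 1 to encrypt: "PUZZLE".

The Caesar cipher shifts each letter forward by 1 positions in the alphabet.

Step 1: For each letter, shift forward by 1 positions (mod 26).
  P (position 15) -> position (15+1) mod 26 = 16 -> Q
  U (position 20) -> position (20+1) mod 26 = 21 -> V
  Z (position 25) -> position (25+1) mod 26 = 0 -> A
  Z (position 25) -> position (25+1) mod 26 = 0 -> A
  L (position 11) -> position (11+1) mod 26 = 12 -> M
  E (position 4) -> position (4+1) mod 26 = 5 -> F
Result: QVAAMF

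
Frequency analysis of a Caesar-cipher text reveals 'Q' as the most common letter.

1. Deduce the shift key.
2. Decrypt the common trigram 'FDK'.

Step 1: In English, 'E' is the most frequent letter (12.7%).
Step 2: The most frequent ciphertext letter is 'Q' (position 16).
Step 3: Shift = (16 - 4) mod 26 = 12.
Step 4: Decrypt 'FDK' by shifting back 12:
  F -> T
  D -> R
  K -> Y
Step 5: 'FDK' decrypts to 'TRY'.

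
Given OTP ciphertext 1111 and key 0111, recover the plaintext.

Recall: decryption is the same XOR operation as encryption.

Step 1: XOR ciphertext with key:
  Ciphertext: 1111
  Key:        0111
  XOR:        1000
Step 2: Plaintext = 1000 = 8 in decimal.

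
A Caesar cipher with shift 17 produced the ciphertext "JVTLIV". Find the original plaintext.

Step 1: Reverse the shift by subtracting 17 from each letter position.
  J (position 9) -> position (9-17) mod 26 = 18 -> S
  V (position 21) -> position (21-17) mod 26 = 4 -> E
  T (position 19) -> position (19-17) mod 26 = 2 -> C
  L (position 11) -> position (11-17) mod 26 = 20 -> U
  I (position 8) -> position (8-17) mod 26 = 17 -> R
  V (position 21) -> position (21-17) mod 26 = 4 -> E
Decrypted message: SECURE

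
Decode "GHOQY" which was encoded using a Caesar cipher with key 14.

Step 1: Reverse the shift by subtracting 14 from each letter position.
  G (position 6) -> position (6-14) mod 26 = 18 -> S
  H (position 7) -> position (7-14) mod 26 = 19 -> T
  O (position 14) -> position (14-14) mod 26 = 0 -> A
  Q (position 16) -> position (16-14) mod 26 = 2 -> C
  Y (position 24) -> position (24-14) mod 26 = 10 -> K
Decrypted message: STACK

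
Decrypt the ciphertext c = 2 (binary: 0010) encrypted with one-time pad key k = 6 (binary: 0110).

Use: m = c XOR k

Step 1: XOR ciphertext with key:
  Ciphertext: 0010
  Key:        0110
  XOR:        0100
Step 2: Plaintext = 0100 = 4 in decimal.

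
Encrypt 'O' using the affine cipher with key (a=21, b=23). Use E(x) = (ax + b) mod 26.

Step 1: Convert 'O' to number: x = 14.
Step 2: E(14) = (21 * 14 + 23) mod 26 = 317 mod 26 = 5.
Step 3: Convert 5 back to letter: F.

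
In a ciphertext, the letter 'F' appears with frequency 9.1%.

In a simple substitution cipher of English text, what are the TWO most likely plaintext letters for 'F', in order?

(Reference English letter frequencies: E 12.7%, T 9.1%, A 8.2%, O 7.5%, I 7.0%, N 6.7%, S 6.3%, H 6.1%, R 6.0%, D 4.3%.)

Step 1: Observed frequency of 'F' is 9.1%.
Step 2: Compute distances to each reference frequency and sort:
  T (9.1%): difference = 0.0% <-- BEST
  A (8.2%): difference = 0.9% <-- RUNNER-UP
  O (7.5%): difference = 1.6%
  I (7.0%): difference = 2.1%
  N (6.7%): difference = 2.4%
Step 3: Most likely is 'T' (9.1%, diff 0.0%); second most likely is 'A' (8.2%, diff 0.9%).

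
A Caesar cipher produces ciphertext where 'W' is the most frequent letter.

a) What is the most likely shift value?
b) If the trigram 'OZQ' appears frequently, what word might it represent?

Step 1: In English, 'E' is the most frequent letter (12.7%).
Step 2: The most frequent ciphertext letter is 'W' (position 22).
Step 3: Shift = (22 - 4) mod 26 = 18.
Step 4: Decrypt 'OZQ' by shifting back 18:
  O -> W
  Z -> H
  Q -> Y
Step 5: 'OZQ' decrypts to 'WHY'.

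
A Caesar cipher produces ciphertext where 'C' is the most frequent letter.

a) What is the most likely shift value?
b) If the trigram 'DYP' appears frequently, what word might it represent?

Step 1: In English, 'E' is the most frequent letter (12.7%).
Step 2: The most frequent ciphertext letter is 'C' (position 2).
Step 3: Shift = (2 - 4) mod 26 = 24.
Step 4: Decrypt 'DYP' by shifting back 24:
  D -> F
  Y -> A
  P -> R
Step 5: 'DYP' decrypts to 'FAR'.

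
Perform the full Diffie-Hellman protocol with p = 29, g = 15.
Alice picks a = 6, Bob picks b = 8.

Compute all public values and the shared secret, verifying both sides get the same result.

Step 1: A = g^a mod p = 15^6 mod 29 = 5.
Step 2: B = g^b mod p = 15^8 mod 29 = 23.
Step 3: Alice computes s = B^a mod p = 23^6 mod 29 = 24.
Step 4: Bob computes s = A^b mod p = 5^8 mod 29 = 24.
Both sides agree: shared secret = 24.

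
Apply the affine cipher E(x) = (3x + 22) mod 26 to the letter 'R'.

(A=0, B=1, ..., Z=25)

Step 1: Convert 'R' to number: x = 17.
Step 2: E(17) = (3 * 17 + 22) mod 26 = 73 mod 26 = 21.
Step 3: Convert 21 back to letter: V.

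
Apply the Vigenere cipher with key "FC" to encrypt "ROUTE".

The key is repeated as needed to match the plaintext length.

Step 1: Repeat key to match plaintext length:
  Plaintext: ROUTE
  Key:       FCFCF
Step 2: Encrypt each letter:
  R(17) + F(5) = (17+5) mod 26 = 22 = W
  O(14) + C(2) = (14+2) mod 26 = 16 = Q
  U(20) + F(5) = (20+5) mod 26 = 25 = Z
  T(19) + C(2) = (19+2) mod 26 = 21 = V
  E(4) + F(5) = (4+5) mod 26 = 9 = J
Ciphertext: WQZVJ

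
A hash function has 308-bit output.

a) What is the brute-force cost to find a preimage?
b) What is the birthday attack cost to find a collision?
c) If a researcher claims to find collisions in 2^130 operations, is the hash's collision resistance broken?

Step 1: Preimage resistance requires brute-force of 2^308 operations.
Step 2: Collision resistance (birthday bound) = 2^(308/2) = 2^154.
Step 3: The claimed attack costs 2^130 operations.
Step 4: Since 2^130 < 2^154, the claimed attack beats the generic birthday bound, so collision resistance is broken.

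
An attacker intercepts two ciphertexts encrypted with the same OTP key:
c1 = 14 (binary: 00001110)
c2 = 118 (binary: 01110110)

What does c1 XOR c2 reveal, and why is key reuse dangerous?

Step 1: c1 XOR c2 = (m1 XOR k) XOR (m2 XOR k).
Step 2: By XOR associativity/commutativity: = m1 XOR m2 XOR k XOR k = m1 XOR m2.
Step 3: 00001110 XOR 01110110 = 01111000 = 120.
Step 4: The key cancels out! An attacker learns m1 XOR m2 = 120, revealing the relationship between plaintexts.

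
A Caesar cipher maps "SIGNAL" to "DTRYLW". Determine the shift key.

Step 1: Compare first letters: S (position 18) -> D (position 3).
Step 2: Shift = (3 - 18) mod 26 = 11.
The shift value is 11.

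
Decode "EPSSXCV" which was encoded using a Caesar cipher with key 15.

Step 1: Reverse the shift by subtracting 15 from each letter position.
  E (position 4) -> position (4-15) mod 26 = 15 -> P
  P (position 15) -> position (15-15) mod 26 = 0 -> A
  S (position 18) -> position (18-15) mod 26 = 3 -> D
  S (position 18) -> position (18-15) mod 26 = 3 -> D
  X (position 23) -> position (23-15) mod 26 = 8 -> I
  C (position 2) -> position (2-15) mod 26 = 13 -> N
  V (position 21) -> position (21-15) mod 26 = 6 -> G
Decrypted message: PADDING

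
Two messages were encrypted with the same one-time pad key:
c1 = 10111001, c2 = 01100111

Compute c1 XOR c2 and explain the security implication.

Step 1: c1 XOR c2 = (m1 XOR k) XOR (m2 XOR k).
Step 2: By XOR associativity/commutativity: = m1 XOR m2 XOR k XOR k = m1 XOR m2.
Step 3: 10111001 XOR 01100111 = 11011110 = 222.
Step 4: The key cancels out! An attacker learns m1 XOR m2 = 222, revealing the relationship between plaintexts.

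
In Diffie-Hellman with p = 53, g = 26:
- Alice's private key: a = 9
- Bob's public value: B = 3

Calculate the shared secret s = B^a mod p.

Step 1: s = B^a mod p = 3^9 mod 53.
  3^1 mod 53 = 3
  3^2 mod 53 = (3 * 3) mod 53 = 9
  3^3 mod 53 = (9 * 3) mod 53 = 27
  3^4 mod 53 = (27 * 3) mod 53 = 28
  3^5 mod 53 = (28 * 3) mod 53 = 31
  3^6 mod 53 = (31 * 3) mod 53 = 40
  3^7 mod 53 = (40 * 3) mod 53 = 14
  3^8 mod 53 = (14 * 3) mod 53 = 42
  3^9 mod 53 = (42 * 3) mod 53 = 20
Result: shared secret = 20.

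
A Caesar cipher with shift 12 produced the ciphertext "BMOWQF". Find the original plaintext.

Step 1: Reverse the shift by subtracting 12 from each letter position.
  B (position 1) -> position (1-12) mod 26 = 15 -> P
  M (position 12) -> position (12-12) mod 26 = 0 -> A
  O (position 14) -> position (14-12) mod 26 = 2 -> C
  W (position 22) -> position (22-12) mod 26 = 10 -> K
  Q (position 16) -> position (16-12) mod 26 = 4 -> E
  F (position 5) -> position (5-12) mod 26 = 19 -> T
Decrypted message: PACKET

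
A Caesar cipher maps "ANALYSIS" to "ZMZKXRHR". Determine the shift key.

Step 1: Compare first letters: A (position 0) -> Z (position 25).
Step 2: Shift = (25 - 0) mod 26 = 25.
The shift value is 25.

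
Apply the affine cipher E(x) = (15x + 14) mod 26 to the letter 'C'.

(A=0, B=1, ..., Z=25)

Step 1: Convert 'C' to number: x = 2.
Step 2: E(2) = (15 * 2 + 14) mod 26 = 44 mod 26 = 18.
Step 3: Convert 18 back to letter: S.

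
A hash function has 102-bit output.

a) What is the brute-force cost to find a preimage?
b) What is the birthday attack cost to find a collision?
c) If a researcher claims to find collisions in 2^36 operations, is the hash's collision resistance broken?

Step 1: Preimage resistance requires brute-force of 2^102 operations.
Step 2: Collision resistance (birthday bound) = 2^(102/2) = 2^51.
Step 3: The claimed attack costs 2^36 operations.
Step 4: Since 2^36 < 2^51, the claimed attack beats the generic birthday bound, so collision resistance is broken.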